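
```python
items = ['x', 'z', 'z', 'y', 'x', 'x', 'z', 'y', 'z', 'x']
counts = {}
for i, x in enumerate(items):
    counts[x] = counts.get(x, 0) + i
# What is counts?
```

Initial: counts = {}, items = ['x', 'z', 'z', 'y', 'x', 'x', 'z', 'y', 'z', 'x']
i=0, x='x': counts = {'x': 0}
i=1, x='z': counts = {'x': 0, 'z': 1}
i=2, x='z': counts = {'x': 0, 'z': 3}
i=3, x='y': counts = {'x': 0, 'z': 3, 'y': 3}
i=4, x='x': counts = {'x': 4, 'z': 3, 'y': 3}
i=5, x='x': counts = {'x': 9, 'z': 3, 'y': 3}
i=6, x='z': counts = {'x': 9, 'z': 9, 'y': 3}
i=7, x='y': counts = {'x': 9, 'z': 9, 'y': 10}
i=8, x='z': counts = {'x': 9, 'z': 17, 'y': 10}
i=9, x='x': counts = {'x': 18, 'z': 17, 'y': 10}

{'x': 18, 'z': 17, 'y': 10}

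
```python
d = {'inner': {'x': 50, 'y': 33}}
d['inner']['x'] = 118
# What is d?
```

After line 1: d = {'inner': {'x': 50, 'y': 33}}
After line 2 (inner x overwritten): d = {'inner': {'x': 118, 'y': 33}}

{'inner': {'x': 118, 'y': 33}}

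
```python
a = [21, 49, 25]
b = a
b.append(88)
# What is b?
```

After line 1: a = [21, 49, 25]
After line 2 (b = a is an alias, same object): a = [21, 49, 25], b = [21, 49, 25]
After line 3 (b.append mutates the shared list): a = [21, 49, 25, 88], b = [21, 49, 25, 88]

[21, 49, 25, 88]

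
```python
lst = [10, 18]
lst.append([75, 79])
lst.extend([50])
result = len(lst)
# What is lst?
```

After line 1: lst = [10, 18]
After line 2 (append adds [75, 79] as single element): lst = [10, 18, [75, 79]]
After line 3 (extend unpacks [50], adds 50): lst = [10, 18, [75, 79], 50]
After line 4: result = len(lst) = 4

[10, 18, [75, 79], 50]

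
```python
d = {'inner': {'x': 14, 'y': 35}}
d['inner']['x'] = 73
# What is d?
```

After line 1: d = {'inner': {'x': 14, 'y': 35}}
After line 2 (inner x overwritten): d = {'inner': {'x': 73, 'y': 35}}

{'inner': {'x': 73, 'y': 35}}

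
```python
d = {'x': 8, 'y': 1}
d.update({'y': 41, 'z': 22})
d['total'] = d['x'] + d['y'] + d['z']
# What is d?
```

After line 1: d = {'x': 8, 'y': 1}
After line 2 (y overwritten, z added): d = {'x': 8, 'y': 41, 'z': 22}
After line 3 (total = 8 + 41 + 22 = 71): d = {'x': 8, 'y': 41, 'z': 22, 'total': 71}

{'x': 8, 'y': 41, 'z': 22, 'total': 71}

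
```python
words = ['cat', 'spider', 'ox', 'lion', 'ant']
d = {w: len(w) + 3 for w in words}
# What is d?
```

{'cat': 6, 'spider': 9, 'ox': 5, 'lion': 7, 'ant': 6}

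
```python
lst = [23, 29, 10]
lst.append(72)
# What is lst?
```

[23, 29, 10, 72]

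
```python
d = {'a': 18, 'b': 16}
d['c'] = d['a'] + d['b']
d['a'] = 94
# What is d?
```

After line 1: d = {'a': 18, 'b': 16}
After line 2 (d['c'] = 18 + 16): d = {'a': 18, 'b': 16, 'c': 34}
After line 3: d = {'a': 94, 'b': 16, 'c': 34}

{'a': 94, 'b': 16, 'c': 34}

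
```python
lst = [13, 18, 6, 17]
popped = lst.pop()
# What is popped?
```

17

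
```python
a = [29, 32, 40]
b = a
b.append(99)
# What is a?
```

After line 1: a = [29, 32, 40]
After line 2 (b = a is an alias, same object): a = [29, 32, 40], b = [29, 32, 40]
After line 3 (b.append mutates the shared list): a = [29, 32, 40, 99], b = [29, 32, 40, 99]

[29, 32, 40, 99]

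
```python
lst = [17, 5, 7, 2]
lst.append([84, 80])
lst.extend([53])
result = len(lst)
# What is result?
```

After line 1: lst = [17, 5, 7, 2]
After line 2 (append adds [84, 80] as single element): lst = [17, 5, 7, 2, [84, 80]]
After line 3 (extend unpacks [53], adds 53): lst = [17, 5, 7, 2, [84, 80], 53]
After line 4: result = len(lst) = 6

6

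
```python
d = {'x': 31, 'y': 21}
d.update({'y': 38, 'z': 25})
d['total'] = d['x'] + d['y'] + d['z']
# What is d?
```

After line 1: d = {'x': 31, 'y': 21}
After line 2 (y overwritten, z added): d = {'x': 31, 'y': 38, 'z': 25}
After line 3 (total = 31 + 38 + 25 = 94): d = {'x': 31, 'y': 38, 'z': 25, 'total': 94}

{'x': 31, 'y': 38, 'z': 25, 'total': 94}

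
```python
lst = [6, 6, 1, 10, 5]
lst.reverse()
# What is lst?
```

[5, 10, 1, 6, 6]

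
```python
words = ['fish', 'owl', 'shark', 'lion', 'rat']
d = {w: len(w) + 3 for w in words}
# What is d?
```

{'fish': 7, 'owl': 6, 'shark': 8, 'lion': 7, 'rat': 6}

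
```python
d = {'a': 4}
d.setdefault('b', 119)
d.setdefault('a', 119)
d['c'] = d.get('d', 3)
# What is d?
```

After line 1: d = {'a': 4}
After line 2 (setdefault adds 'b'=119): d = {'a': 4, 'b': 119}
After line 3 (setdefault 'a' no-op, already exists): d = {'a': 4, 'b': 119}
After line 4 (get('d', 3) returns default since 'd' not in d): d = {'a': 4, 'b': 119, 'c': 3}

{'a': 4, 'b': 119, 'c': 3}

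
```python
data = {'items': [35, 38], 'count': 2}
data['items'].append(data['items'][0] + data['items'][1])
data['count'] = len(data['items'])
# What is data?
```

After line 1: data = {'items': [35, 38], 'count': 2}
After line 2 (append 35 + 38 = 73): data = {'items': [35, 38, 73], 'count': 2}
After line 3 (count = len(items) = 3): data = {'items': [35, 38, 73], 'count': 3}

{'items': [35, 38, 73], 'count': 3}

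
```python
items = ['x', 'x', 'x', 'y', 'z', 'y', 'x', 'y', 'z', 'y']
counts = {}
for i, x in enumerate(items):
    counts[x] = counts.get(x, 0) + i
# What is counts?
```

Initial: counts = {}, items = ['x', 'x', 'x', 'y', 'z', 'y', 'x', 'y', 'z', 'y']
i=0, x='x': counts = {'x': 0}
i=1, x='x': counts = {'x': 1}
i=2, x='x': counts = {'x': 3}
i=3, x='y': counts = {'x': 3, 'y': 3}
i=4, x='z': counts = {'x': 3, 'y': 3, 'z': 4}
i=5, x='y': counts = {'x': 3, 'y': 8, 'z': 4}
i=6, x='x': counts = {'x': 9, 'y': 8, 'z': 4}
i=7, x='y': counts = {'x': 9, 'y': 15, 'z': 4}
i=8, x='z': counts = {'x': 9, 'y': 15, 'z': 12}
i=9, x='y': counts = {'x': 9, 'y': 24, 'z': 12}

{'x': 9, 'y': 24, 'z': 12}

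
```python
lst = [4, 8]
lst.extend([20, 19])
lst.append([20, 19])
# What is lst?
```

After line 1: lst = [4, 8]
After line 2 (extend unpacks [20, 19]): lst = [4, 8, 20, 19]
After line 3 (append adds [20, 19] as single element): lst = [4, 8, 20, 19, [20, 19]]

[4, 8, 20, 19, [20, 19]]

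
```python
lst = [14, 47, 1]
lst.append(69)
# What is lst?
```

[14, 47, 1, 69]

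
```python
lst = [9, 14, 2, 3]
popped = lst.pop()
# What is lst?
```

[9, 14, 2]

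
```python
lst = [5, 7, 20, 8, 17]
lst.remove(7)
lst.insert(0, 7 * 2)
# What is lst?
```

After line 1: lst = [5, 7, 20, 8, 17]
After line 2 (remove first 7): lst = [5, 20, 8, 17]
After line 3 (insert 14 at index 0): lst = [14, 5, 20, 8, 17]

[14, 5, 20, 8, 17]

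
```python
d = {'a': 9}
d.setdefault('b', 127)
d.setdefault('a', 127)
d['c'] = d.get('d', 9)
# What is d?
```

After line 1: d = {'a': 9}
After line 2 (setdefault adds 'b'=127): d = {'a': 9, 'b': 127}
After line 3 (setdefault 'a' no-op, already exists): d = {'a': 9, 'b': 127}
After line 4 (get('d', 9) returns default since 'd' not in d): d = {'a': 9, 'b': 127, 'c': 9}

{'a': 9, 'b': 127, 'c': 9}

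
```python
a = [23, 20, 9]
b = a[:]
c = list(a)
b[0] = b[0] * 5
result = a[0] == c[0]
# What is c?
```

After line 1: a = [23, 20, 9]
After line 2 (b = a[:], copy): a = [23, 20, 9], b = [23, 20, 9]
After line 3 (c = list(a) is a copy, new object): c = [23, 20, 9]
After line 4 (b[0] = 23 * 5 = 115; only b mutates (copy)): a = [23, 20, 9], b = [115, 20, 9], c = [23, 20, 9]
After line 5 (a[0] = 23, c[0] = 23; result = True)

[23, 20, 9]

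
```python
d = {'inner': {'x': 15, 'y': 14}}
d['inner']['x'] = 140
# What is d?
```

After line 1: d = {'inner': {'x': 15, 'y': 14}}
After line 2 (inner x overwritten): d = {'inner': {'x': 140, 'y': 14}}

{'inner': {'x': 140, 'y': 14}}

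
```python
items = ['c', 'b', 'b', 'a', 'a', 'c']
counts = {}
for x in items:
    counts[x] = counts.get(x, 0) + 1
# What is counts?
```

Initial: counts = {}, items = ['c', 'b', 'b', 'a', 'a', 'c']
See 'c': counts = {'c': 1}
See 'b': counts = {'c': 1, 'b': 1}
See 'b': counts = {'c': 1, 'b': 2}
See 'a': counts = {'c': 1, 'b': 2, 'a': 1}
See 'a': counts = {'c': 1, 'b': 2, 'a': 2}
See 'c': counts = {'c': 2, 'b': 2, 'a': 2}

{'c': 2, 'b': 2, 'a': 2}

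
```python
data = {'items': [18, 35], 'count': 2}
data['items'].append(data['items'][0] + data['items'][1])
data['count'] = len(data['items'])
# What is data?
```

After line 1: data = {'items': [18, 35], 'count': 2}
After line 2 (append 18 + 35 = 53): data = {'items': [18, 35, 53], 'count': 2}
After line 3 (count = len(items) = 3): data = {'items': [18, 35, 53], 'count': 3}

{'items': [18, 35, 53], 'count': 3}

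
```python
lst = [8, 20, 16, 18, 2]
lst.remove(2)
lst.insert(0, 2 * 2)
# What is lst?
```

After line 1: lst = [8, 20, 16, 18, 2]
After line 2 (remove first 2): lst = [8, 20, 16, 18]
After line 3 (insert 4 at index 0): lst = [4, 8, 20, 16, 18]

[4, 8, 20, 16, 18]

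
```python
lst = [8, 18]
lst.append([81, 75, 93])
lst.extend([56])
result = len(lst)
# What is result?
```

After line 1: lst = [8, 18]
After line 2 (append adds [81, 75, 93] as single element): lst = [8, 18, [81, 75, 93]]
After line 3 (extend unpacks [56], adds 56): lst = [8, 18, [81, 75, 93], 56]
After line 4: result = len(lst) = 4

4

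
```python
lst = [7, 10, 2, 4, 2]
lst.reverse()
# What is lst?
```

[2, 4, 2, 10, 7]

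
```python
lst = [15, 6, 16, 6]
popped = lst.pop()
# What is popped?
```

6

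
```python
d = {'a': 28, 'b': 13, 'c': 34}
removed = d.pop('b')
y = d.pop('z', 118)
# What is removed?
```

After line 1: d = {'a': 28, 'b': 13, 'c': 34}
After line 2 (pop 'b' returns 13): d = {'a': 28, 'c': 34}, removed = 13
After line 3 (pop 'z' missing, returns default 118): d = {'a': 28, 'c': 34}, y = 118

13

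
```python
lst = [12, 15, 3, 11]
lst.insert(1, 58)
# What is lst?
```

[12, 58, 15, 3, 11]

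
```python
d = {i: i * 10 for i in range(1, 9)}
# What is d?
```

{1: 10, 2: 20, 3: 30, 4: 40, 5: 50, 6: 60, 7: 70, 8: 80}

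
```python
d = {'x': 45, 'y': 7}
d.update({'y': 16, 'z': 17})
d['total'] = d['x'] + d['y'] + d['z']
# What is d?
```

After line 1: d = {'x': 45, 'y': 7}
After line 2 (y overwritten, z added): d = {'x': 45, 'y': 16, 'z': 17}
After line 3 (total = 45 + 16 + 17 = 78): d = {'x': 45, 'y': 16, 'z': 17, 'total': 78}

{'x': 45, 'y': 16, 'z': 17, 'total': 78}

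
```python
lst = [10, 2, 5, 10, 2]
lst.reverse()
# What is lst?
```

[2, 10, 5, 2, 10]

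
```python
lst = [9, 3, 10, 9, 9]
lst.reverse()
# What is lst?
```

[9, 9, 10, 3, 9]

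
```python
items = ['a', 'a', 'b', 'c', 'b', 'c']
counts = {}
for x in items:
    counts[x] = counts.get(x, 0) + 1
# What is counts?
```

Initial: counts = {}, items = ['a', 'a', 'b', 'c', 'b', 'c']
See 'a': counts = {'a': 1}
See 'a': counts = {'a': 2}
See 'b': counts = {'a': 2, 'b': 1}
See 'c': counts = {'a': 2, 'b': 1, 'c': 1}
See 'b': counts = {'a': 2, 'b': 2, 'c': 1}
See 'c': counts = {'a': 2, 'b': 2, 'c': 2}

{'a': 2, 'b': 2, 'c': 2}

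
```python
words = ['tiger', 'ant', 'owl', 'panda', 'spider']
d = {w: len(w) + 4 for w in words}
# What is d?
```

{'tiger': 9, 'ant': 7, 'owl': 7, 'panda': 9, 'spider': 10}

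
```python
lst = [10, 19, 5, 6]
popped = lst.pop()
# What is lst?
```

[10, 19, 5]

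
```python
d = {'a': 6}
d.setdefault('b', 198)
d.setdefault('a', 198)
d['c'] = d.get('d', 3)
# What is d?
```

After line 1: d = {'a': 6}
After line 2 (setdefault adds 'b'=198): d = {'a': 6, 'b': 198}
After line 3 (setdefault 'a' no-op, already exists): d = {'a': 6, 'b': 198}
After line 4 (get('d', 3) returns default since 'd' not in d): d = {'a': 6, 'b': 198, 'c': 3}

{'a': 6, 'b': 198, 'c': 3}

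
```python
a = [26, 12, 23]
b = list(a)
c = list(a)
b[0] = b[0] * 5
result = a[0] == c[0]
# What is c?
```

After line 1: a = [26, 12, 23]
After line 2 (b = list(a), copy): a = [26, 12, 23], b = [26, 12, 23]
After line 3 (c = list(a) is a copy, new object): c = [26, 12, 23]
After line 4 (b[0] = 26 * 5 = 130; only b mutates (copy)): a = [26, 12, 23], b = [130, 12, 23], c = [26, 12, 23]
After line 5 (a[0] = 26, c[0] = 26; result = True)

[26, 12, 23]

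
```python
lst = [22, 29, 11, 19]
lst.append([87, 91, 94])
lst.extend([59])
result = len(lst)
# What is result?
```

After line 1: lst = [22, 29, 11, 19]
After line 2 (append adds [87, 91, 94] as single element): lst = [22, 29, 11, 19, [87, 91, 94]]
After line 3 (extend unpacks [59], adds 59): lst = [22, 29, 11, 19, [87, 91, 94], 59]
After line 4: result = len(lst) = 6

6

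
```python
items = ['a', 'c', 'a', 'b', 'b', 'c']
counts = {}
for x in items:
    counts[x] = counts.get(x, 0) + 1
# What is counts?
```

Initial: counts = {}, items = ['a', 'c', 'a', 'b', 'b', 'c']
See 'a': counts = {'a': 1}
See 'c': counts = {'a': 1, 'c': 1}
See 'a': counts = {'a': 2, 'c': 1}
See 'b': counts = {'a': 2, 'c': 1, 'b': 1}
See 'b': counts = {'a': 2, 'c': 1, 'b': 2}
See 'c': counts = {'a': 2, 'c': 2, 'b': 2}

{'a': 2, 'c': 2, 'b': 2}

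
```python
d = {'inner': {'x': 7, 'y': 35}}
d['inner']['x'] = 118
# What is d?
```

After line 1: d = {'inner': {'x': 7, 'y': 35}}
After line 2 (inner x overwritten): d = {'inner': {'x': 118, 'y': 35}}

{'inner': {'x': 118, 'y': 35}}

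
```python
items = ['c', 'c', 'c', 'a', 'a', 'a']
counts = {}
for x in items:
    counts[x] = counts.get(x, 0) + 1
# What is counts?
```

Initial: counts = {}, items = ['c', 'c', 'c', 'a', 'a', 'a']
See 'c': counts = {'c': 1}
See 'c': counts = {'c': 2}
See 'c': counts = {'c': 3}
See 'a': counts = {'c': 3, 'a': 1}
See 'a': counts = {'c': 3, 'a': 2}
See 'a': counts = {'c': 3, 'a': 3}

{'c': 3, 'a': 3}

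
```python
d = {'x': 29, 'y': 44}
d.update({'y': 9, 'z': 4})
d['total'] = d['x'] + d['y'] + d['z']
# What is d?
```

After line 1: d = {'x': 29, 'y': 44}
After line 2 (y overwritten, z added): d = {'x': 29, 'y': 9, 'z': 4}
After line 3 (total = 29 + 9 + 4 = 42): d = {'x': 29, 'y': 9, 'z': 4, 'total': 42}

{'x': 29, 'y': 9, 'z': 4, 'total': 42}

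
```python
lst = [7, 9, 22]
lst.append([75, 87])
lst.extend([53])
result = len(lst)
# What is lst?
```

After line 1: lst = [7, 9, 22]
After line 2 (append adds [75, 87] as single element): lst = [7, 9, 22, [75, 87]]
After line 3 (extend unpacks [53], adds 53): lst = [7, 9, 22, [75, 87], 53]
After line 4: result = len(lst) = 5

[7, 9, 22, [75, 87], 53]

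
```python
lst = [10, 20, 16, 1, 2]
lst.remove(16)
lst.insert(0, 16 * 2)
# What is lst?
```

After line 1: lst = [10, 20, 16, 1, 2]
After line 2 (remove first 16): lst = [10, 20, 1, 2]
After line 3 (insert 32 at index 0): lst = [32, 10, 20, 1, 2]

[32, 10, 20, 1, 2]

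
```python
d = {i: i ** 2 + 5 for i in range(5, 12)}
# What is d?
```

{5: 30, 6: 41, 7: 54, 8: 69, 9: 86, 10: 105, 11: 126}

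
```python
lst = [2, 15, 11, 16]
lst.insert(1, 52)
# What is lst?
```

[2, 52, 15, 11, 16]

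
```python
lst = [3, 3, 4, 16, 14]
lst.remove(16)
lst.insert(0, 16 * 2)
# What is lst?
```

After line 1: lst = [3, 3, 4, 16, 14]
After line 2 (remove first 16): lst = [3, 3, 4, 14]
After line 3 (insert 32 at index 0): lst = [32, 3, 3, 4, 14]

[32, 3, 3, 4, 14]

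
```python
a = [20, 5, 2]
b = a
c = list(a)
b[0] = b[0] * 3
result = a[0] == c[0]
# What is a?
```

After line 1: a = [20, 5, 2]
After line 2 (b = a, alias): a = [20, 5, 2], b = [20, 5, 2]
After line 3 (c = list(a) is a copy, new object): c = [20, 5, 2]
After line 4 (b[0] = 20 * 3 = 60; mutates shared a/b): a = b = [60, 5, 2], c = [20, 5, 2]
After line 5 (a[0] = 60, c[0] = 20; result = False)

[60, 5, 2]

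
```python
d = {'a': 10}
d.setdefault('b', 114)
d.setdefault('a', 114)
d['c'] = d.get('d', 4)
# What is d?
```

After line 1: d = {'a': 10}
After line 2 (setdefault adds 'b'=114): d = {'a': 10, 'b': 114}
After line 3 (setdefault 'a' no-op, already exists): d = {'a': 10, 'b': 114}
After line 4 (get('d', 4) returns default since 'd' not in d): d = {'a': 10, 'b': 114, 'c': 4}

{'a': 10, 'b': 114, 'c': 4}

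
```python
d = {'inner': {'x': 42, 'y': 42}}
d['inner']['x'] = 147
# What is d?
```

After line 1: d = {'inner': {'x': 42, 'y': 42}}
After line 2 (inner x overwritten): d = {'inner': {'x': 147, 'y': 42}}

{'inner': {'x': 147, 'y': 42}}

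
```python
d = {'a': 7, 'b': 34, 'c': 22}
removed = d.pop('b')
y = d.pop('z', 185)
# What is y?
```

After line 1: d = {'a': 7, 'b': 34, 'c': 22}
After line 2 (pop 'b' returns 34): d = {'a': 7, 'c': 22}, removed = 34
After line 3 (pop 'z' missing, returns default 185): d = {'a': 7, 'c': 22}, y = 185

185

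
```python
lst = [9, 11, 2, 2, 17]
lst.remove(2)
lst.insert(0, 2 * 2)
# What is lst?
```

After line 1: lst = [9, 11, 2, 2, 17]
After line 2 (remove first 2): lst = [9, 11, 2, 17]
After line 3 (insert 4 at index 0): lst = [4, 9, 11, 2, 17]

[4, 9, 11, 2, 17]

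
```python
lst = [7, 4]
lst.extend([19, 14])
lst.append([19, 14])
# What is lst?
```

After line 1: lst = [7, 4]
After line 2 (extend unpacks [19, 14]): lst = [7, 4, 19, 14]
After line 3 (append adds [19, 14] as single element): lst = [7, 4, 19, 14, [19, 14]]

[7, 4, 19, 14, [19, 14]]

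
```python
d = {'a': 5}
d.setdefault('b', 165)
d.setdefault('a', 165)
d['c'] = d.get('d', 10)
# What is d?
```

After line 1: d = {'a': 5}
After line 2 (setdefault adds 'b'=165): d = {'a': 5, 'b': 165}
After line 3 (setdefault 'a' no-op, already exists): d = {'a': 5, 'b': 165}
After line 4 (get('d', 10) returns default since 'd' not in d): d = {'a': 5, 'b': 165, 'c': 10}

{'a': 5, 'b': 165, 'c': 10}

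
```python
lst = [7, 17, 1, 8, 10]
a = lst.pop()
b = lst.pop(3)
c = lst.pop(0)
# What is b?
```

After line 1: lst = [7, 17, 1, 8, 10]
After line 2 (pop() -> a = 10): lst = [7, 17, 1, 8]
After line 3 (pop(3) -> b = 8): lst = [7, 17, 1]
After line 4 (pop(0) -> c = 7): lst = [17, 1]

8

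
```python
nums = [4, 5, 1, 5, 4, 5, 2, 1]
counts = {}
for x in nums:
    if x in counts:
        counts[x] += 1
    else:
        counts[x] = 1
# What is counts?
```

Initial: counts = {}, nums = [4, 5, 1, 5, 4, 5, 2, 1]
See 4: counts = {4: 1}
See 5: counts = {4: 1, 5: 1}
See 1: counts = {4: 1, 5: 1, 1: 1}
See 5: counts = {4: 1, 5: 2, 1: 1}
See 4: counts = {4: 2, 5: 2, 1: 1}
See 5: counts = {4: 2, 5: 3, 1: 1}
See 2: counts = {4: 2, 5: 3, 1: 1, 2: 1}
See 1: counts = {4: 2, 5: 3, 1: 2, 2: 1}

{4: 2, 5: 3, 1: 2, 2: 1}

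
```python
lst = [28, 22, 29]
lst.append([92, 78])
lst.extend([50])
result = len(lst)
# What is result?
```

After line 1: lst = [28, 22, 29]
After line 2 (append adds [92, 78] as single element): lst = [28, 22, 29, [92, 78]]
After line 3 (extend unpacks [50], adds 50): lst = [28, 22, 29, [92, 78], 50]
After line 4: result = len(lst) = 5

5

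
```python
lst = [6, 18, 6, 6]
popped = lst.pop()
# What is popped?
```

6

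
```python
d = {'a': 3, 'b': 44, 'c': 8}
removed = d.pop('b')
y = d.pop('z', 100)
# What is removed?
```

After line 1: d = {'a': 3, 'b': 44, 'c': 8}
After line 2 (pop 'b' returns 44): d = {'a': 3, 'c': 8}, removed = 44
After line 3 (pop 'z' missing, returns default 100): d = {'a': 3, 'c': 8}, y = 100

44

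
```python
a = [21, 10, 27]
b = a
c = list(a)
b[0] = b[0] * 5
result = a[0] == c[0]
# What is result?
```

After line 1: a = [21, 10, 27]
After line 2 (b = a, alias): a = [21, 10, 27], b = [21, 10, 27]
After line 3 (c = list(a) is a copy, new object): c = [21, 10, 27]
After line 4 (b[0] = 21 * 5 = 105; mutates shared a/b): a = b = [105, 10, 27], c = [21, 10, 27]
After line 5 (a[0] = 105, c[0] = 21; result = False)

False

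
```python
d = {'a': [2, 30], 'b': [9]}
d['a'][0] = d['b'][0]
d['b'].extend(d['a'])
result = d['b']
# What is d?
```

After line 1: d = {'a': [2, 30], 'b': [9]}
After line 2 (a[0] = b[0] = 9): d = {'a': [9, 30], 'b': [9]}
After line 3 (b.extend(a) appends [9, 30]): d = {'a': [9, 30], 'b': [9, 9, 30]}
After line 4: result = d['b'] = [9, 9, 30]

{'a': [9, 30], 'b': [9, 9, 30]}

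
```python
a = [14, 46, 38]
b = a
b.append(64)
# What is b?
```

After line 1: a = [14, 46, 38]
After line 2 (b = a is an alias, same object): a = [14, 46, 38], b = [14, 46, 38]
After line 3 (b.append mutates the shared list): a = [14, 46, 38, 64], b = [14, 46, 38, 64]

[14, 46, 38, 64]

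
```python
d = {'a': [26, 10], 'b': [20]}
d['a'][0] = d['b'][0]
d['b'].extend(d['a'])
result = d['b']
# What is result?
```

After line 1: d = {'a': [26, 10], 'b': [20]}
After line 2 (a[0] = b[0] = 20): d = {'a': [20, 10], 'b': [20]}
After line 3 (b.extend(a) appends [20, 10]): d = {'a': [20, 10], 'b': [20, 20, 10]}
After line 4: result = d['b'] = [20, 20, 10]

[20, 20, 10]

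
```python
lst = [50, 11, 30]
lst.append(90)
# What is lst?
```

[50, 11, 30, 90]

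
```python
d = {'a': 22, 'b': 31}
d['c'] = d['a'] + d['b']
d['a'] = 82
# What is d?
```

After line 1: d = {'a': 22, 'b': 31}
After line 2 (d['c'] = 22 + 31): d = {'a': 22, 'b': 31, 'c': 53}
After line 3: d = {'a': 82, 'b': 31, 'c': 53}

{'a': 82, 'b': 31, 'c': 53}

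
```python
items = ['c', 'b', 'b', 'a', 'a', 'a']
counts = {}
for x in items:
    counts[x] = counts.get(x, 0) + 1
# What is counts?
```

Initial: counts = {}, items = ['c', 'b', 'b', 'a', 'a', 'a']
See 'c': counts = {'c': 1}
See 'b': counts = {'c': 1, 'b': 1}
See 'b': counts = {'c': 1, 'b': 2}
See 'a': counts = {'c': 1, 'b': 2, 'a': 1}
See 'a': counts = {'c': 1, 'b': 2, 'a': 2}
See 'a': counts = {'c': 1, 'b': 2, 'a': 3}

{'c': 1, 'b': 2, 'a': 3}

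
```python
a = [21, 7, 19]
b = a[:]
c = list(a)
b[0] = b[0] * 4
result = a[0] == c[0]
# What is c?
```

After line 1: a = [21, 7, 19]
After line 2 (b = a[:], copy): a = [21, 7, 19], b = [21, 7, 19]
After line 3 (c = list(a) is a copy, new object): c = [21, 7, 19]
After line 4 (b[0] = 21 * 4 = 84; only b mutates (copy)): a = [21, 7, 19], b = [84, 7, 19], c = [21, 7, 19]
After line 5 (a[0] = 21, c[0] = 21; result = True)

[21, 7, 19]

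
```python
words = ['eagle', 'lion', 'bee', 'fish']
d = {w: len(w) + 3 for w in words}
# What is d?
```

{'eagle': 8, 'lion': 7, 'bee': 6, 'fish': 7}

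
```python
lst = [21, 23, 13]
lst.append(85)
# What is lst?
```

[21, 23, 13, 85]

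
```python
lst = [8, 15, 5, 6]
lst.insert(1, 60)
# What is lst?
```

[8, 60, 15, 5, 6]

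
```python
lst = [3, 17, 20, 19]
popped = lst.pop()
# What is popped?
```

19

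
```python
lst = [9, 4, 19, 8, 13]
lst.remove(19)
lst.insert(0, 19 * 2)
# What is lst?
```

After line 1: lst = [9, 4, 19, 8, 13]
After line 2 (remove first 19): lst = [9, 4, 8, 13]
After line 3 (insert 38 at index 0): lst = [38, 9, 4, 8, 13]

[38, 9, 4, 8, 13]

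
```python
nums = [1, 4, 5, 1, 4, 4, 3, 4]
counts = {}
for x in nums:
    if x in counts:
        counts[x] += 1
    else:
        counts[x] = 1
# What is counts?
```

Initial: counts = {}, nums = [1, 4, 5, 1, 4, 4, 3, 4]
See 1: counts = {1: 1}
See 4: counts = {1: 1, 4: 1}
See 5: counts = {1: 1, 4: 1, 5: 1}
See 1: counts = {1: 2, 4: 1, 5: 1}
See 4: counts = {1: 2, 4: 2, 5: 1}
See 4: counts = {1: 2, 4: 3, 5: 1}
See 3: counts = {1: 2, 4: 3, 5: 1, 3: 1}
See 4: counts = {1: 2, 4: 4, 5: 1, 3: 1}

{1: 2, 4: 4, 5: 1, 3: 1}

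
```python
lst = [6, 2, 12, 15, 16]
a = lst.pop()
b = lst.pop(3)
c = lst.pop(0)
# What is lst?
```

After line 1: lst = [6, 2, 12, 15, 16]
After line 2 (pop() -> a = 16): lst = [6, 2, 12, 15]
After line 3 (pop(3) -> b = 15): lst = [6, 2, 12]
After line 4 (pop(0) -> c = 6): lst = [2, 12]

[2, 12]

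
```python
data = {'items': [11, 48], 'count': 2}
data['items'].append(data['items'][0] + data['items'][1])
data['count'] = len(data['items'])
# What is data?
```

After line 1: data = {'items': [11, 48], 'count': 2}
After line 2 (append 11 + 48 = 59): data = {'items': [11, 48, 59], 'count': 2}
After line 3 (count = len(items) = 3): data = {'items': [11, 48, 59], 'count': 3}

{'items': [11, 48, 59], 'count': 3}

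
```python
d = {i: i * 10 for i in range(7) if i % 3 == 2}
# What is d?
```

{2: 20, 5: 50}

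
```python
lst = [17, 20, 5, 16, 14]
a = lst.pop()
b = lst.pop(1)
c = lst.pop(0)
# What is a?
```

After line 1: lst = [17, 20, 5, 16, 14]
After line 2 (pop() -> a = 14): lst = [17, 20, 5, 16]
After line 3 (pop(1) -> b = 20): lst = [17, 5, 16]
After line 4 (pop(0) -> c = 17): lst = [5, 16]

14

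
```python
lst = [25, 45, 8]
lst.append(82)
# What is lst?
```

[25, 45, 8, 82]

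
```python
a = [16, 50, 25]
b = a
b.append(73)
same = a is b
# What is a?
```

After line 1: a = [16, 50, 25]
After line 2 (b = a is an alias, same object): a = [16, 50, 25], b = [16, 50, 25]
After line 3 (b.append mutates the shared list): a = [16, 50, 25, 73], b = [16, 50, 25, 73]
After line 4 (same = a is b; same object -> True): same = True

[16, 50, 25, 73]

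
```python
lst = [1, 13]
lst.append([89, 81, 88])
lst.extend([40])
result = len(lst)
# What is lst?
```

After line 1: lst = [1, 13]
After line 2 (append adds [89, 81, 88] as single element): lst = [1, 13, [89, 81, 88]]
After line 3 (extend unpacks [40], adds 40): lst = [1, 13, [89, 81, 88], 40]
After line 4: result = len(lst) = 4

[1, 13, [89, 81, 88], 40]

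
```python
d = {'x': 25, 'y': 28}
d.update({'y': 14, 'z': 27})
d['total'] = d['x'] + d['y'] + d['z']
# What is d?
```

After line 1: d = {'x': 25, 'y': 28}
After line 2 (y overwritten, z added): d = {'x': 25, 'y': 14, 'z': 27}
After line 3 (total = 25 + 14 + 27 = 66): d = {'x': 25, 'y': 14, 'z': 27, 'total': 66}

{'x': 25, 'y': 14, 'z': 27, 'total': 66}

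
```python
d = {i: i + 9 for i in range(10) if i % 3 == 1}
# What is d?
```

{1: 10, 4: 13, 7: 16}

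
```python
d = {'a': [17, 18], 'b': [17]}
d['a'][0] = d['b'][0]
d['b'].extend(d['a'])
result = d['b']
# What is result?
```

After line 1: d = {'a': [17, 18], 'b': [17]}
After line 2 (a[0] = b[0] = 17): d = {'a': [17, 18], 'b': [17]}
After line 3 (b.extend(a) appends [17, 18]): d = {'a': [17, 18], 'b': [17, 17, 18]}
After line 4: result = d['b'] = [17, 17, 18]

[17, 17, 18]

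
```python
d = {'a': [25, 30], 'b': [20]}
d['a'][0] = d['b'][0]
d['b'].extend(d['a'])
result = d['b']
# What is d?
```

After line 1: d = {'a': [25, 30], 'b': [20]}
After line 2 (a[0] = b[0] = 20): d = {'a': [20, 30], 'b': [20]}
After line 3 (b.extend(a) appends [20, 30]): d = {'a': [20, 30], 'b': [20, 20, 30]}
After line 4: result = d['b'] = [20, 20, 30]

{'a': [20, 30], 'b': [20, 20, 30]}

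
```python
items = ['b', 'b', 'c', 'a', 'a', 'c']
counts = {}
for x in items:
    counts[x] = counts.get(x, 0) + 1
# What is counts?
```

Initial: counts = {}, items = ['b', 'b', 'c', 'a', 'a', 'c']
See 'b': counts = {'b': 1}
See 'b': counts = {'b': 2}
See 'c': counts = {'b': 2, 'c': 1}
See 'a': counts = {'b': 2, 'c': 1, 'a': 1}
See 'a': counts = {'b': 2, 'c': 1, 'a': 2}
See 'c': counts = {'b': 2, 'c': 2, 'a': 2}

{'b': 2, 'c': 2, 'a': 2}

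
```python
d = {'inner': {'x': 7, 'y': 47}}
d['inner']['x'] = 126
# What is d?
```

After line 1: d = {'inner': {'x': 7, 'y': 47}}
After line 2 (inner x overwritten): d = {'inner': {'x': 126, 'y': 47}}

{'inner': {'x': 126, 'y': 47}}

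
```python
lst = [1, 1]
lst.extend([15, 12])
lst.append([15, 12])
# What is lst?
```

After line 1: lst = [1, 1]
After line 2 (extend unpacks [15, 12]): lst = [1, 1, 15, 12]
After line 3 (append adds [15, 12] as single element): lst = [1, 1, 15, 12, [15, 12]]

[1, 1, 15, 12, [15, 12]]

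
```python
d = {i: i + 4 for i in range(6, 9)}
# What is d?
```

{6: 10, 7: 11, 8: 12}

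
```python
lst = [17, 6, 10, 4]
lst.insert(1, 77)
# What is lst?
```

[17, 77, 6, 10, 4]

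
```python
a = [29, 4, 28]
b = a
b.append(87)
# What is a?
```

After line 1: a = [29, 4, 28]
After line 2 (b = a is an alias, same object): a = [29, 4, 28], b = [29, 4, 28]
After line 3 (b.append mutates the shared list): a = [29, 4, 28, 87], b = [29, 4, 28, 87]

[29, 4, 28, 87]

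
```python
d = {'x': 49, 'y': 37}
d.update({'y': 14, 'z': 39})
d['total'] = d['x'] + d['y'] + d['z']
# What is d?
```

After line 1: d = {'x': 49, 'y': 37}
After line 2 (y overwritten, z added): d = {'x': 49, 'y': 14, 'z': 39}
After line 3 (total = 49 + 14 + 39 = 102): d = {'x': 49, 'y': 14, 'z': 39, 'total': 102}

{'x': 49, 'y': 14, 'z': 39, 'total': 102}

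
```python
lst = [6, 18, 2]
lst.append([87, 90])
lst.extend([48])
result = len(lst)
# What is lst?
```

After line 1: lst = [6, 18, 2]
After line 2 (append adds [87, 90] as single element): lst = [6, 18, 2, [87, 90]]
After line 3 (extend unpacks [48], adds 48): lst = [6, 18, 2, [87, 90], 48]
After line 4: result = len(lst) = 5

[6, 18, 2, [87, 90], 48]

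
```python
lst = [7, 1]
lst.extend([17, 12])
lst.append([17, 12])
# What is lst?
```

After line 1: lst = [7, 1]
After line 2 (extend unpacks [17, 12]): lst = [7, 1, 17, 12]
After line 3 (append adds [17, 12] as single element): lst = [7, 1, 17, 12, [17, 12]]

[7, 1, 17, 12, [17, 12]]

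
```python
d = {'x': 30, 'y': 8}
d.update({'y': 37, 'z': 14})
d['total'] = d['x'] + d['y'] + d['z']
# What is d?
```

After line 1: d = {'x': 30, 'y': 8}
After line 2 (y overwritten, z added): d = {'x': 30, 'y': 37, 'z': 14}
After line 3 (total = 30 + 37 + 14 = 81): d = {'x': 30, 'y': 37, 'z': 14, 'total': 81}

{'x': 30, 'y': 37, 'z': 14, 'total': 81}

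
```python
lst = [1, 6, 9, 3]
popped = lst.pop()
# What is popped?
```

3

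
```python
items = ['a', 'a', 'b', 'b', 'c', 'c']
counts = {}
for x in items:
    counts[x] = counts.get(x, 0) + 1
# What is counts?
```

Initial: counts = {}, items = ['a', 'a', 'b', 'b', 'c', 'c']
See 'a': counts = {'a': 1}
See 'a': counts = {'a': 2}
See 'b': counts = {'a': 2, 'b': 1}
See 'b': counts = {'a': 2, 'b': 2}
See 'c': counts = {'a': 2, 'b': 2, 'c': 1}
See 'c': counts = {'a': 2, 'b': 2, 'c': 2}

{'a': 2, 'b': 2, 'c': 2}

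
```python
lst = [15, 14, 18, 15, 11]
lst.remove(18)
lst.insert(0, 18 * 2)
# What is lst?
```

After line 1: lst = [15, 14, 18, 15, 11]
After line 2 (remove first 18): lst = [15, 14, 15, 11]
After line 3 (insert 36 at index 0): lst = [36, 15, 14, 15, 11]

[36, 15, 14, 15, 11]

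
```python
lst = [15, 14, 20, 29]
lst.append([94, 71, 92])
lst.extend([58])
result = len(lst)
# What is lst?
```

After line 1: lst = [15, 14, 20, 29]
After line 2 (append adds [94, 71, 92] as single element): lst = [15, 14, 20, 29, [94, 71, 92]]
After line 3 (extend unpacks [58], adds 58): lst = [15, 14, 20, 29, [94, 71, 92], 58]
After line 4: result = len(lst) = 6

[15, 14, 20, 29, [94, 71, 92], 58]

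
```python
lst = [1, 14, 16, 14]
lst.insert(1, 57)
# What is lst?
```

[1, 57, 14, 16, 14]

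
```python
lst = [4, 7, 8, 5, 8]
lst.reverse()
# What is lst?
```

[8, 5, 8, 7, 4]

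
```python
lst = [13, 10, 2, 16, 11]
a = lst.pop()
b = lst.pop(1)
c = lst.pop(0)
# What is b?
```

After line 1: lst = [13, 10, 2, 16, 11]
After line 2 (pop() -> a = 11): lst = [13, 10, 2, 16]
After line 3 (pop(1) -> b = 10): lst = [13, 2, 16]
After line 4 (pop(0) -> c = 13): lst = [2, 16]

10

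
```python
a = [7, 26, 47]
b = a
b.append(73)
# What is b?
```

After line 1: a = [7, 26, 47]
After line 2 (b = a is an alias, same object): a = [7, 26, 47], b = [7, 26, 47]
After line 3 (b.append mutates the shared list): a = [7, 26, 47, 73], b = [7, 26, 47, 73]

[7, 26, 47, 73]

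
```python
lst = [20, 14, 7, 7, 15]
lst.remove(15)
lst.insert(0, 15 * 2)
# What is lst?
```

After line 1: lst = [20, 14, 7, 7, 15]
After line 2 (remove first 15): lst = [20, 14, 7, 7]
After line 3 (insert 30 at index 0): lst = [30, 20, 14, 7, 7]

[30, 20, 14, 7, 7]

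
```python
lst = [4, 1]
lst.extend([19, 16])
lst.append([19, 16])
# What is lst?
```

After line 1: lst = [4, 1]
After line 2 (extend unpacks [19, 16]): lst = [4, 1, 19, 16]
After line 3 (append adds [19, 16] as single element): lst = [4, 1, 19, 16, [19, 16]]

[4, 1, 19, 16, [19, 16]]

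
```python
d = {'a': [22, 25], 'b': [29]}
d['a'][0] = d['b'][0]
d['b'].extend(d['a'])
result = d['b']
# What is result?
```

After line 1: d = {'a': [22, 25], 'b': [29]}
After line 2 (a[0] = b[0] = 29): d = {'a': [29, 25], 'b': [29]}
After line 3 (b.extend(a) appends [29, 25]): d = {'a': [29, 25], 'b': [29, 29, 25]}
After line 4: result = d['b'] = [29, 29, 25]

[29, 29, 25]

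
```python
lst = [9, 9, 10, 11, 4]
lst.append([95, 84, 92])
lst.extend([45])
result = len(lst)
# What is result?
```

After line 1: lst = [9, 9, 10, 11, 4]
After line 2 (append adds [95, 84, 92] as single element): lst = [9, 9, 10, 11, 4, [95, 84, 92]]
After line 3 (extend unpacks [45], adds 45): lst = [9, 9, 10, 11, 4, [95, 84, 92], 45]
After line 4: result = len(lst) = 7

7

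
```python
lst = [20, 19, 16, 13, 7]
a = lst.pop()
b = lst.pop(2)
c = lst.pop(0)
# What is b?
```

After line 1: lst = [20, 19, 16, 13, 7]
After line 2 (pop() -> a = 7): lst = [20, 19, 16, 13]
After line 3 (pop(2) -> b = 16): lst = [20, 19, 13]
After line 4 (pop(0) -> c = 20): lst = [19, 13]

16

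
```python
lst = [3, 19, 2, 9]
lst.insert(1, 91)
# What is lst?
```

[3, 91, 19, 2, 9]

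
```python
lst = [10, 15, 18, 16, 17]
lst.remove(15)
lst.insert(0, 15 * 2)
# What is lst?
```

After line 1: lst = [10, 15, 18, 16, 17]
After line 2 (remove first 15): lst = [10, 18, 16, 17]
After line 3 (insert 30 at index 0): lst = [30, 10, 18, 16, 17]

[30, 10, 18, 16, 17]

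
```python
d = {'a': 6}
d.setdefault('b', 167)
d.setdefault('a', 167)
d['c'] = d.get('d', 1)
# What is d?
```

After line 1: d = {'a': 6}
After line 2 (setdefault adds 'b'=167): d = {'a': 6, 'b': 167}
After line 3 (setdefault 'a' no-op, already exists): d = {'a': 6, 'b': 167}
After line 4 (get('d', 1) returns default since 'd' not in d): d = {'a': 6, 'b': 167, 'c': 1}

{'a': 6, 'b': 167, 'c': 1}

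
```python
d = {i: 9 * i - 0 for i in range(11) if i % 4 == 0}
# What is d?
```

{0: 0, 4: 36, 8: 72}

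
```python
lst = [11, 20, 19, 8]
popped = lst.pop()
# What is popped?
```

8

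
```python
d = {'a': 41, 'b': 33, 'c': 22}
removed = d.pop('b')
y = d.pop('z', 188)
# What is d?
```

After line 1: d = {'a': 41, 'b': 33, 'c': 22}
After line 2 (pop 'b' returns 33): d = {'a': 41, 'c': 22}, removed = 33
After line 3 (pop 'z' missing, returns default 188): d = {'a': 41, 'c': 22}, y = 188

{'a': 41, 'c': 22}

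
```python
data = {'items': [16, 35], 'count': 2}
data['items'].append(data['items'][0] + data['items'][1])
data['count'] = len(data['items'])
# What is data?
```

After line 1: data = {'items': [16, 35], 'count': 2}
After line 2 (append 16 + 35 = 51): data = {'items': [16, 35, 51], 'count': 2}
After line 3 (count = len(items) = 3): data = {'items': [16, 35, 51], 'count': 3}

{'items': [16, 35, 51], 'count': 3}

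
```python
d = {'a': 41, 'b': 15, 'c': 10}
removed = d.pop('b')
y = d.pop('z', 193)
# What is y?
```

After line 1: d = {'a': 41, 'b': 15, 'c': 10}
After line 2 (pop 'b' returns 15): d = {'a': 41, 'c': 10}, removed = 15
After line 3 (pop 'z' missing, returns default 193): d = {'a': 41, 'c': 10}, y = 193

193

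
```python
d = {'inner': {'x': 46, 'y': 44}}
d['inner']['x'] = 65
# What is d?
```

After line 1: d = {'inner': {'x': 46, 'y': 44}}
After line 2 (inner x overwritten): d = {'inner': {'x': 65, 'y': 44}}

{'inner': {'x': 65, 'y': 44}}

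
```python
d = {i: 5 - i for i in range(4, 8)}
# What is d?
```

{4: 1, 5: 0, 6: -1, 7: -2}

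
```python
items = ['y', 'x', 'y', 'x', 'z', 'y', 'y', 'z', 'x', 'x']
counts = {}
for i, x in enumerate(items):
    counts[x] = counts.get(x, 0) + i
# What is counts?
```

Initial: counts = {}, items = ['y', 'x', 'y', 'x', 'z', 'y', 'y', 'z', 'x', 'x']
i=0, x='y': counts = {'y': 0}
i=1, x='x': counts = {'y': 0, 'x': 1}
i=2, x='y': counts = {'y': 2, 'x': 1}
i=3, x='x': counts = {'y': 2, 'x': 4}
i=4, x='z': counts = {'y': 2, 'x': 4, 'z': 4}
i=5, x='y': counts = {'y': 7, 'x': 4, 'z': 4}
i=6, x='y': counts = {'y': 13, 'x': 4, 'z': 4}
i=7, x='z': counts = {'y': 13, 'x': 4, 'z': 11}
i=8, x='x': counts = {'y': 13, 'x': 12, 'z': 11}
i=9, x='x': counts = {'y': 13, 'x': 21, 'z': 11}

{'y': 13, 'x': 21, 'z': 11}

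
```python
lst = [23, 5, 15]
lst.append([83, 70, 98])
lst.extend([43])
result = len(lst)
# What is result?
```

After line 1: lst = [23, 5, 15]
After line 2 (append adds [83, 70, 98] as single element): lst = [23, 5, 15, [83, 70, 98]]
After line 3 (extend unpacks [43], adds 43): lst = [23, 5, 15, [83, 70, 98], 43]
After line 4: result = len(lst) = 5

5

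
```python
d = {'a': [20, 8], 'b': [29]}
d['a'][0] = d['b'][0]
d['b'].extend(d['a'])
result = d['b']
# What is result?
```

After line 1: d = {'a': [20, 8], 'b': [29]}
After line 2 (a[0] = b[0] = 29): d = {'a': [29, 8], 'b': [29]}
After line 3 (b.extend(a) appends [29, 8]): d = {'a': [29, 8], 'b': [29, 29, 8]}
After line 4: result = d['b'] = [29, 29, 8]

[29, 29, 8]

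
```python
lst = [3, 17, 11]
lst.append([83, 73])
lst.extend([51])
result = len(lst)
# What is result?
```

After line 1: lst = [3, 17, 11]
After line 2 (append adds [83, 73] as single element): lst = [3, 17, 11, [83, 73]]
After line 3 (extend unpacks [51], adds 51): lst = [3, 17, 11, [83, 73], 51]
After line 4: result = len(lst) = 5

5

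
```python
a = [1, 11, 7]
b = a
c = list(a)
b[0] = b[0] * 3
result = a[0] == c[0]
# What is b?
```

After line 1: a = [1, 11, 7]
After line 2 (b = a, alias): a = [1, 11, 7], b = [1, 11, 7]
After line 3 (c = list(a) is a copy, new object): c = [1, 11, 7]
After line 4 (b[0] = 1 * 3 = 3; mutates shared a/b): a = b = [3, 11, 7], c = [1, 11, 7]
After line 5 (a[0] = 3, c[0] = 1; result = False)

[3, 11, 7]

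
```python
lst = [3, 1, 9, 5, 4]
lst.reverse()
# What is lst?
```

[4, 5, 9, 1, 3]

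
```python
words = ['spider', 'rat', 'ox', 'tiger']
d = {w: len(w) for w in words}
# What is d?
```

{'spider': 6, 'rat': 3, 'ox': 2, 'tiger': 5}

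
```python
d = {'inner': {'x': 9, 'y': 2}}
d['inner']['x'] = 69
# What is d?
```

After line 1: d = {'inner': {'x': 9, 'y': 2}}
After line 2 (inner x overwritten): d = {'inner': {'x': 69, 'y': 2}}

{'inner': {'x': 69, 'y': 2}}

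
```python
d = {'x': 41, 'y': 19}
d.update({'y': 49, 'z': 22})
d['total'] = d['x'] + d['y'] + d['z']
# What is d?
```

After line 1: d = {'x': 41, 'y': 19}
After line 2 (y overwritten, z added): d = {'x': 41, 'y': 49, 'z': 22}
After line 3 (total = 41 + 49 + 22 = 112): d = {'x': 41, 'y': 49, 'z': 22, 'total': 112}

{'x': 41, 'y': 49, 'z': 22, 'total': 112}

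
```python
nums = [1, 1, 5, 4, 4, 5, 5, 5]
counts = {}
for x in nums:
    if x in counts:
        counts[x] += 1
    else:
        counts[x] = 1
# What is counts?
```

Initial: counts = {}, nums = [1, 1, 5, 4, 4, 5, 5, 5]
See 1: counts = {1: 1}
See 1: counts = {1: 2}
See 5: counts = {1: 2, 5: 1}
See 4: counts = {1: 2, 5: 1, 4: 1}
See 4: counts = {1: 2, 5: 1, 4: 2}
See 5: counts = {1: 2, 5: 2, 4: 2}
See 5: counts = {1: 2, 5: 3, 4: 2}
See 5: counts = {1: 2, 5: 4, 4: 2}

{1: 2, 5: 4, 4: 2}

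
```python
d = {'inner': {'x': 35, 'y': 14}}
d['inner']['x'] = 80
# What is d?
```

After line 1: d = {'inner': {'x': 35, 'y': 14}}
After line 2 (inner x overwritten): d = {'inner': {'x': 80, 'y': 14}}

{'inner': {'x': 80, 'y': 14}}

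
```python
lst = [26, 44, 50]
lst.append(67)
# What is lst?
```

[26, 44, 50, 67]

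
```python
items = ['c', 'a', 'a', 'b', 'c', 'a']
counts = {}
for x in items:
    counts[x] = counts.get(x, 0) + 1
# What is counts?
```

Initial: counts = {}, items = ['c', 'a', 'a', 'b', 'c', 'a']
See 'c': counts = {'c': 1}
See 'a': counts = {'c': 1, 'a': 1}
See 'a': counts = {'c': 1, 'a': 2}
See 'b': counts = {'c': 1, 'a': 2, 'b': 1}
See 'c': counts = {'c': 2, 'a': 2, 'b': 1}
See 'a': counts = {'c': 2, 'a': 3, 'b': 1}

{'c': 2, 'a': 3, 'b': 1}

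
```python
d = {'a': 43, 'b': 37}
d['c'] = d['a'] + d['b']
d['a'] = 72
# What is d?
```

After line 1: d = {'a': 43, 'b': 37}
After line 2 (d['c'] = 43 + 37): d = {'a': 43, 'b': 37, 'c': 80}
After line 3: d = {'a': 72, 'b': 37, 'c': 80}

{'a': 72, 'b': 37, 'c': 80}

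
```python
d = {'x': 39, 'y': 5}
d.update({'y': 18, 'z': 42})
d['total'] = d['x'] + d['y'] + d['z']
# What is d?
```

After line 1: d = {'x': 39, 'y': 5}
After line 2 (y overwritten, z added): d = {'x': 39, 'y': 18, 'z': 42}
After line 3 (total = 39 + 18 + 42 = 99): d = {'x': 39, 'y': 18, 'z': 42, 'total': 99}

{'x': 39, 'y': 18, 'z': 42, 'total': 99}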